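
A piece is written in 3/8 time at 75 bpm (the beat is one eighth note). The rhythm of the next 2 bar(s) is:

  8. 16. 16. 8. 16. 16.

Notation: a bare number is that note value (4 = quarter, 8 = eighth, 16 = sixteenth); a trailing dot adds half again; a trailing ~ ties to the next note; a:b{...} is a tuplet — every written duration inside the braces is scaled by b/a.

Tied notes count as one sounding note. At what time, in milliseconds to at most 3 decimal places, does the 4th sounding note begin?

note 4 onset = 3b = 2400.0ms

1. 0.0ms @ 0 + 1200.0ms (3/2)
2. 1200.0ms @ 3/2 + 600.0ms (3/4)
3. 1800.0ms @ 9/4 + 600.0ms (3/4)
4. 2400.0ms @ 3 + 1200.0ms (3/2)
5. 3600.0ms @ 9/2 + 600.0ms (3/4)
6. 4200.0ms @ 21/4 + 600.0ms (3/4)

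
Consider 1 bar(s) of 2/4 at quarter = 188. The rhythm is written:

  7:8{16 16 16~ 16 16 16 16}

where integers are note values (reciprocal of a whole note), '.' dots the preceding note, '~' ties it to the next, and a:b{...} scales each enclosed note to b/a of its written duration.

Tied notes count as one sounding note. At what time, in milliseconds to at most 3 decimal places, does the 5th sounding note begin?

note 5 onset = 10/7b = 455.927ms

1. 0.0ms @ 0 + 91.185ms (2/7)
2. 91.185ms @ 2/7 + 91.185ms (2/7)
3. 182.371ms @ 4/7 + 182.371ms (4/7)
4. 364.742ms @ 8/7 + 91.185ms (2/7)
5. 455.927ms @ 10/7 + 91.185ms (2/7)
6. 547.112ms @ 12/7 + 91.185ms (2/7)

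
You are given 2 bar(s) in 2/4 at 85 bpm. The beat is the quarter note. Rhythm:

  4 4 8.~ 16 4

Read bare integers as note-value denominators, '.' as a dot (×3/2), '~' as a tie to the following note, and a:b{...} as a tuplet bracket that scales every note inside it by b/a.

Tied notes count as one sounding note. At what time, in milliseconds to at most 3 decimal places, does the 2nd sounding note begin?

note 2 onset = 1b = 705.882ms

1. 0.0ms @ 0 + 705.882ms (1)
2. 705.882ms @ 1 + 705.882ms (1)
3. 1411.765ms @ 2 + 705.882ms (1)
4. 2117.647ms @ 3 + 705.882ms (1)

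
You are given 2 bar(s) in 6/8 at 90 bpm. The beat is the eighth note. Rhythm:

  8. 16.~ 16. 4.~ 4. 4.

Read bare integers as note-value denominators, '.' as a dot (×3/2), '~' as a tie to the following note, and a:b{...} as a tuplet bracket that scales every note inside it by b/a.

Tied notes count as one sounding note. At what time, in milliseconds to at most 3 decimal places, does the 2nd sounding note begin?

note 2 onset = 3/2b = 1000.0ms

1. 0.0ms @ 0 + 1000.0ms (3/2)
2. 1000.0ms @ 3/2 + 1000.0ms (3/2)
3. 2000.0ms @ 3 + 4000.0ms (6)
4. 6000.0ms @ 9 + 2000.0ms (3)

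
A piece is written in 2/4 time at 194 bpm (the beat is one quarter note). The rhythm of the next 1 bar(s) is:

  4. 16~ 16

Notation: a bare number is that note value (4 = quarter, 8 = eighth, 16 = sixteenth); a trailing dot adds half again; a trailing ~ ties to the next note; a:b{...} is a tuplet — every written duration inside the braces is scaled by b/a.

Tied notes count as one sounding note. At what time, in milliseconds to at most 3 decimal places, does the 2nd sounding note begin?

1. 0.0ms @ 0 + 463.918ms (3/2)
2. 463.918ms @ 3/2 + 154.639ms (1/2)

note 2 onset = 3/2b = 463.918ms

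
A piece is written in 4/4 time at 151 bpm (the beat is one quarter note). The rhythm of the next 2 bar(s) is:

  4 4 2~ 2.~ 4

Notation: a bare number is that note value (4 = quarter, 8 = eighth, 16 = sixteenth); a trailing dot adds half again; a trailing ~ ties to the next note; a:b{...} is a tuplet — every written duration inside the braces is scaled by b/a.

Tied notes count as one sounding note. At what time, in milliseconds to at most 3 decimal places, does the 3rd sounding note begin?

1. 0.0ms @ 0 + 397.351ms (1)
2. 397.351ms @ 1 + 397.351ms (1)
3. 794.702ms @ 2 + 2384.106ms (6)

note 3 onset = 2b = 794.702ms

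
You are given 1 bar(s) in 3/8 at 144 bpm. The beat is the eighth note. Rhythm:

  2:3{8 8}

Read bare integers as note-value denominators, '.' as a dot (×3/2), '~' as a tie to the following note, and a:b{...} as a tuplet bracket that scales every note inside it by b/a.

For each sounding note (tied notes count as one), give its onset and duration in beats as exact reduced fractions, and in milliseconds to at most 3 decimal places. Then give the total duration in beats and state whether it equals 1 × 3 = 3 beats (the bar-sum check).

1) 0.0ms=0b +625.0ms=3/2b
2) 625.0ms=3/2b +625.0ms=3/2b
Σ=3b of 3 (144bpm 3/8) — PASS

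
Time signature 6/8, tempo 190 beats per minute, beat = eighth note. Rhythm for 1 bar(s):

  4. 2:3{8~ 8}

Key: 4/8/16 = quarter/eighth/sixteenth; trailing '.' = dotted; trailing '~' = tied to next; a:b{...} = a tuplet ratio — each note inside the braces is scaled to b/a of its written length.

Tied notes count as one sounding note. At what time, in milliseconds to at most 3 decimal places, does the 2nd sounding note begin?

1. 0.0ms @ 0 + 947.368ms (3)
2. 947.368ms @ 3 + 947.368ms (3)

note 2 onset = 3b = 947.368ms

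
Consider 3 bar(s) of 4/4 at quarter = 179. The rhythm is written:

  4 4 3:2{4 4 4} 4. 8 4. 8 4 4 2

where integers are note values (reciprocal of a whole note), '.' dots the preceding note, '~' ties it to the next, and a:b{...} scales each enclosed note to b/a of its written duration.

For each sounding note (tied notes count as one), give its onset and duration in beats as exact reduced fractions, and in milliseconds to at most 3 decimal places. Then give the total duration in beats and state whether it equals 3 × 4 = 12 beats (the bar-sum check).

1) 0.0ms=0b +335.196ms=1b
2) 335.196ms=1b +335.196ms=1b
3) 670.391ms=2b +223.464ms=2/3b
4) 893.855ms=8/3b +223.464ms=2/3b
5) 1117.318ms=10/3b +223.464ms=2/3b
6) 1340.782ms=4b +502.793ms=3/2b
7) 1843.575ms=11/2b +167.598ms=1/2b
8) 2011.173ms=6b +502.793ms=3/2b
9) 2513.966ms=15/2b +167.598ms=1/2b
10) 2681.564ms=8b +335.196ms=1b
11) 3016.76ms=9b +335.196ms=1b
12) 3351.955ms=10b +670.391ms=2b
Σ=12b of 12 (179bpm 4/4) — PASS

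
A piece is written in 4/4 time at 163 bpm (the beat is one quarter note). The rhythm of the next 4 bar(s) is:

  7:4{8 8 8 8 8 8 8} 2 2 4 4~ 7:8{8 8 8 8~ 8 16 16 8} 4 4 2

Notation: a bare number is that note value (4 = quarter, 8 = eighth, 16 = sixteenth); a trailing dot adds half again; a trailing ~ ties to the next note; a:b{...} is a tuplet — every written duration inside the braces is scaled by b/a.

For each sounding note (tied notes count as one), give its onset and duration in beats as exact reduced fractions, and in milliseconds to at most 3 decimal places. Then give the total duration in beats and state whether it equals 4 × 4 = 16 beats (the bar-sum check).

1) 0.0ms=0b +105.171ms=2/7b
2) 105.171ms=2/7b +105.171ms=2/7b
3) 210.342ms=4/7b +105.171ms=2/7b
4) 315.513ms=6/7b +105.171ms=2/7b
5) 420.684ms=8/7b +105.171ms=2/7b
6) 525.855ms=10/7b +105.171ms=2/7b
7) 631.025ms=12/7b +105.171ms=2/7b
8) 736.196ms=2b +736.196ms=2b
9) 1472.393ms=4b +736.196ms=2b
10) 2208.589ms=6b +368.098ms=1b
11) 2576.687ms=7b +578.44ms=11/7b
12) 3155.127ms=60/7b +210.342ms=4/7b
13) 3365.469ms=64/7b +210.342ms=4/7b
14) 3575.811ms=68/7b +420.684ms=8/7b
15) 3996.494ms=76/7b +105.171ms=2/7b
16) 4101.665ms=78/7b +105.171ms=2/7b
17) 4206.836ms=80/7b +210.342ms=4/7b
18) 4417.178ms=12b +368.098ms=1b
19) 4785.276ms=13b +368.098ms=1b
20) 5153.374ms=14b +736.196ms=2b
Σ=16b of 16 (163bpm 4/4) — PASS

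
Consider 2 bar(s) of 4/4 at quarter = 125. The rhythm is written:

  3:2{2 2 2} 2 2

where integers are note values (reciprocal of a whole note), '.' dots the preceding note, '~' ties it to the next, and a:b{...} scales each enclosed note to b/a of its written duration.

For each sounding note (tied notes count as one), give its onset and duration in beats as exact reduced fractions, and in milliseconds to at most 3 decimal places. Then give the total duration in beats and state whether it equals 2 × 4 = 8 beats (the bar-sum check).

1) 0.0ms=0b +640.0ms=4/3b
2) 640.0ms=4/3b +640.0ms=4/3b
3) 1280.0ms=8/3b +640.0ms=4/3b
4) 1920.0ms=4b +960.0ms=2b
5) 2880.0ms=6b +960.0ms=2b
Σ=8b of 8 (125bpm 4/4) — PASS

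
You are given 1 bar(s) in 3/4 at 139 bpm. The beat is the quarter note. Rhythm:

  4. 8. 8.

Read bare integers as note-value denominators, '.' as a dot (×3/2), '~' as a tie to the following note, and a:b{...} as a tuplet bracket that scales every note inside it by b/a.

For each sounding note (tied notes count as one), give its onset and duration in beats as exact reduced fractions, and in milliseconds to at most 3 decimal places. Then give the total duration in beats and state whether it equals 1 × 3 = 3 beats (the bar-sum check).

1) 0.0ms=0b +647.482ms=3/2b
2) 647.482ms=3/2b +323.741ms=3/4b
3) 971.223ms=9/4b +323.741ms=3/4b
Σ=3b of 3 (139bpm 3/4) — PASS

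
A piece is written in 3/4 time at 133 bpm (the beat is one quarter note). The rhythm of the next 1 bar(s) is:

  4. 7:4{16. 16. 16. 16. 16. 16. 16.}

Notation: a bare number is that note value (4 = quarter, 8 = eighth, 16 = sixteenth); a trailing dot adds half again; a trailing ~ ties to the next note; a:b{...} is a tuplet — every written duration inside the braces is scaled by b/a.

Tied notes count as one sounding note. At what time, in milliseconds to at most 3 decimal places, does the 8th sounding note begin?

1. 0.0ms @ 0 + 676.692ms (3/2)
2. 676.692ms @ 3/2 + 96.67ms (3/14)
3. 773.362ms @ 12/7 + 96.67ms (3/14)
4. 870.032ms @ 27/14 + 96.67ms (3/14)
5. 966.702ms @ 15/7 + 96.67ms (3/14)
6. 1063.373ms @ 33/14 + 96.67ms (3/14)
7. 1160.043ms @ 18/7 + 96.67ms (3/14)
8. 1256.713ms @ 39/14 + 96.67ms (3/14)

note 8 onset = 39/14b = 1256.713ms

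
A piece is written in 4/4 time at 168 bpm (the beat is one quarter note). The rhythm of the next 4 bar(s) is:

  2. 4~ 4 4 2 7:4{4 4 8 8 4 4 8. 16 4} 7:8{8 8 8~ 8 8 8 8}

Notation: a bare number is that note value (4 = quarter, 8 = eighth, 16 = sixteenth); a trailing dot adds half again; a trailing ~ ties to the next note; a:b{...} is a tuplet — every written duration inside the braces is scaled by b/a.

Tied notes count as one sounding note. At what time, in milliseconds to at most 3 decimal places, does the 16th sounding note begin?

1. 0.0ms @ 0 + 1071.429ms (3)
2. 1071.429ms @ 3 + 714.286ms (2)
3. 1785.714ms @ 5 + 357.143ms (1)
4. 2142.857ms @ 6 + 714.286ms (2)
5. 2857.143ms @ 8 + 204.082ms (4/7)
6. 3061.224ms @ 60/7 + 204.082ms (4/7)
7. 3265.306ms @ 64/7 + 102.041ms (2/7)
8. 3367.347ms @ 66/7 + 102.041ms (2/7)
9. 3469.388ms @ 68/7 + 204.082ms (4/7)
10. 3673.469ms @ 72/7 + 204.082ms (4/7)
11. 3877.551ms @ 76/7 + 153.061ms (3/7)
12. 4030.612ms @ 79/7 + 51.02ms (1/7)
13. 4081.633ms @ 80/7 + 204.082ms (4/7)
14. 4285.714ms @ 12 + 204.082ms (4/7)
15. 4489.796ms @ 88/7 + 204.082ms (4/7)
16. 4693.878ms @ 92/7 + 408.163ms (8/7)
17. 5102.041ms @ 100/7 + 204.082ms (4/7)
18. 5306.122ms @ 104/7 + 204.082ms (4/7)
19. 5510.204ms @ 108/7 + 204.082ms (4/7)

note 16 onset = 92/7b = 4693.878ms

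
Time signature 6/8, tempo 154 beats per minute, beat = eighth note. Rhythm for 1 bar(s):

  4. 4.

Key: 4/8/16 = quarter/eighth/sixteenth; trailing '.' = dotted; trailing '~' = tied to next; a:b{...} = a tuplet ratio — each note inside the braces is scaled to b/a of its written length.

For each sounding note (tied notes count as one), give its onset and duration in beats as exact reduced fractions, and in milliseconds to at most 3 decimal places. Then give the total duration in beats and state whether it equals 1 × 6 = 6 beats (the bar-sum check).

1) 0.0ms=0b +1168.831ms=3b
2) 1168.831ms=3b +1168.831ms=3b
Σ=6b of 6 (154bpm 6/8) — PASS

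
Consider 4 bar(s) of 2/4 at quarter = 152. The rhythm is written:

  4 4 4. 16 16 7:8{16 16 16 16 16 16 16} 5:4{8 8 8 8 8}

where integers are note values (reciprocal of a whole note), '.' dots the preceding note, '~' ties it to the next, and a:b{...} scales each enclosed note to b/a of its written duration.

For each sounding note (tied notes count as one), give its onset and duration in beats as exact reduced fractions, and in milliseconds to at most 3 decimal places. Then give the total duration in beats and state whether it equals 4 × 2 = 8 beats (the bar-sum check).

1) 0.0ms=0b +394.737ms=1b
2) 394.737ms=1b +394.737ms=1b
3) 789.474ms=2b +592.105ms=3/2b
4) 1381.579ms=7/2b +98.684ms=1/4b
5) 1480.263ms=15/4b +98.684ms=1/4b
6) 1578.947ms=4b +112.782ms=2/7b
7) 1691.729ms=30/7b +112.782ms=2/7b
8) 1804.511ms=32/7b +112.782ms=2/7b
9) 1917.293ms=34/7b +112.782ms=2/7b
10) 2030.075ms=36/7b +112.782ms=2/7b
11) 2142.857ms=38/7b +112.782ms=2/7b
12) 2255.639ms=40/7b +112.782ms=2/7b
13) 2368.421ms=6b +157.895ms=2/5b
14) 2526.316ms=32/5b +157.895ms=2/5b
15) 2684.211ms=34/5b +157.895ms=2/5b
16) 2842.105ms=36/5b +157.895ms=2/5b
17) 3000.0ms=38/5b +157.895ms=2/5b
Σ=8b of 8 (152bpm 2/4) — PASS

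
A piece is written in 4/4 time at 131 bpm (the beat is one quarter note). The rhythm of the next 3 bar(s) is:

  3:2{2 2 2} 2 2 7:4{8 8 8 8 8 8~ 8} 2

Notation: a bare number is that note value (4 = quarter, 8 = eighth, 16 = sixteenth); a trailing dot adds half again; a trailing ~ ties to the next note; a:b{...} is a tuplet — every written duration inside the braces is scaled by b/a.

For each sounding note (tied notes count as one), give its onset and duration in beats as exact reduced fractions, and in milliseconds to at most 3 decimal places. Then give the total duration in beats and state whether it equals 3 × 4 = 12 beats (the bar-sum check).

1) 0.0ms=0b +610.687ms=4/3b
2) 610.687ms=4/3b +610.687ms=4/3b
3) 1221.374ms=8/3b +610.687ms=4/3b
4) 1832.061ms=4b +916.031ms=2b
5) 2748.092ms=6b +916.031ms=2b
6) 3664.122ms=8b +130.862ms=2/7b
7) 3794.984ms=58/7b +130.862ms=2/7b
8) 3925.845ms=60/7b +130.862ms=2/7b
9) 4056.707ms=62/7b +130.862ms=2/7b
10) 4187.568ms=64/7b +130.862ms=2/7b
11) 4318.43ms=66/7b +261.723ms=4/7b
12) 4580.153ms=10b +916.031ms=2b
Σ=12b of 12 (131bpm 4/4) — PASS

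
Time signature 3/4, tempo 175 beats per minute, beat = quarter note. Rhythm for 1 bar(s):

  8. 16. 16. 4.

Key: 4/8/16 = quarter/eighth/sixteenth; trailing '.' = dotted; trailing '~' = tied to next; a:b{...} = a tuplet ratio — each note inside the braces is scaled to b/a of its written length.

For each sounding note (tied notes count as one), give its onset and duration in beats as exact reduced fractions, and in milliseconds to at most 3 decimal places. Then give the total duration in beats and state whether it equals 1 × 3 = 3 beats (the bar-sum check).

1) 0.0ms=0b +257.143ms=3/4b
2) 257.143ms=3/4b +128.571ms=3/8b
3) 385.714ms=9/8b +128.571ms=3/8b
4) 514.286ms=3/2b +514.286ms=3/2b
Σ=3b of 3 (175bpm 3/4) — PASS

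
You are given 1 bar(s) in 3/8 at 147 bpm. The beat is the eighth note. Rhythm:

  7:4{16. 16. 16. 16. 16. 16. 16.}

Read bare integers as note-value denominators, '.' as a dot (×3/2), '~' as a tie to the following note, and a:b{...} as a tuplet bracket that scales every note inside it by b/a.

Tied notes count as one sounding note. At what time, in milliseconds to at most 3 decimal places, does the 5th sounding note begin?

note 5 onset = 12/7b = 699.708ms

1. 0.0ms @ 0 + 174.927ms (3/7)
2. 174.927ms @ 3/7 + 174.927ms (3/7)
3. 349.854ms @ 6/7 + 174.927ms (3/7)
4. 524.781ms @ 9/7 + 174.927ms (3/7)
5. 699.708ms @ 12/7 + 174.927ms (3/7)
6. 874.636ms @ 15/7 + 174.927ms (3/7)
7. 1049.563ms @ 18/7 + 174.927ms (3/7)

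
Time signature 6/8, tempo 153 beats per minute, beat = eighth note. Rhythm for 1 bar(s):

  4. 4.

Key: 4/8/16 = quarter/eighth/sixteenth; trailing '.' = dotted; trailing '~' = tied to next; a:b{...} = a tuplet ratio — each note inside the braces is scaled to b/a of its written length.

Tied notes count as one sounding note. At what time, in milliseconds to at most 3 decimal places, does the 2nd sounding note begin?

note 2 onset = 3b = 1176.471ms

1. 0.0ms @ 0 + 1176.471ms (3)
2. 1176.471ms @ 3 + 1176.471ms (3)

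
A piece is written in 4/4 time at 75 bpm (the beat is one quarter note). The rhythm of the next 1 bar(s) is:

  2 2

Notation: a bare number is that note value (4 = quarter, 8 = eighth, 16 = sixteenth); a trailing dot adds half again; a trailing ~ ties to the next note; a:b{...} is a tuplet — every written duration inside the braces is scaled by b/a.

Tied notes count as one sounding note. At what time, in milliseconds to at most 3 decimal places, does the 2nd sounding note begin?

1. 0.0ms @ 0 + 1600.0ms (2)
2. 1600.0ms @ 2 + 1600.0ms (2)

note 2 onset = 2b = 1600.0ms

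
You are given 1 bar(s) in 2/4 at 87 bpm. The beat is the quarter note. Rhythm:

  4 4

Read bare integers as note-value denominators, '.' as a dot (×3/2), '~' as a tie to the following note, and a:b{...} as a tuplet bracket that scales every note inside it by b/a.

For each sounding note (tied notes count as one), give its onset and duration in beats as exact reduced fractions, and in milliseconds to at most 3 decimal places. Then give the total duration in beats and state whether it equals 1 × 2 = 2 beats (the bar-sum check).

1) 0.0ms=0b +689.655ms=1b
2) 689.655ms=1b +689.655ms=1b
Σ=2b of 2 (87bpm 2/4) — PASS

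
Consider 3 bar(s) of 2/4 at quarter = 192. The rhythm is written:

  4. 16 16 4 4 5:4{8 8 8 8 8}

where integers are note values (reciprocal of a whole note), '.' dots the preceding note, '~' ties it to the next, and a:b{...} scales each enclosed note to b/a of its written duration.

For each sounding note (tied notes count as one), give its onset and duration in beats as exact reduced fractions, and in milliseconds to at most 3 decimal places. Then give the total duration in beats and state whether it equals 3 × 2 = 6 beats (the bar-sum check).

1) 0.0ms=0b +468.75ms=3/2b
2) 468.75ms=3/2b +78.125ms=1/4b
3) 546.875ms=7/4b +78.125ms=1/4b
4) 625.0ms=2b +312.5ms=1b
5) 937.5ms=3b +312.5ms=1b
6) 1250.0ms=4b +125.0ms=2/5b
7) 1375.0ms=22/5b +125.0ms=2/5b
8) 1500.0ms=24/5b +125.0ms=2/5b
9) 1625.0ms=26/5b +125.0ms=2/5b
10) 1750.0ms=28/5b +125.0ms=2/5b
Σ=6b of 6 (192bpm 2/4) — PASS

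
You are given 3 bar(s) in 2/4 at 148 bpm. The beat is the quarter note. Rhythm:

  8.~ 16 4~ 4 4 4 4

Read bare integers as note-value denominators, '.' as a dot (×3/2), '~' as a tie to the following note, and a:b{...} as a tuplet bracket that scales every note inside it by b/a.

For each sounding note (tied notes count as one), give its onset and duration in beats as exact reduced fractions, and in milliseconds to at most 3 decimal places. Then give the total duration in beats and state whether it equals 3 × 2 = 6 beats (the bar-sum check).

1) 0.0ms=0b +405.405ms=1b
2) 405.405ms=1b +810.811ms=2b
3) 1216.216ms=3b +405.405ms=1b
4) 1621.622ms=4b +405.405ms=1b
5) 2027.027ms=5b +405.405ms=1b
Σ=6b of 6 (148bpm 2/4) — PASS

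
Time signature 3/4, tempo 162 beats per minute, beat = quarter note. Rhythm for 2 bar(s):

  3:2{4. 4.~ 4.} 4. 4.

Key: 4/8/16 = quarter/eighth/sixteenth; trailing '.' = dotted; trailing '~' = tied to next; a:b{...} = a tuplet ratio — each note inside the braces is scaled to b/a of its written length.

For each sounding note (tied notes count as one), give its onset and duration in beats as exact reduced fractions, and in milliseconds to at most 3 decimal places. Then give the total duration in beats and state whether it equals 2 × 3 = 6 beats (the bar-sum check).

1) 0.0ms=0b +370.37ms=1b
2) 370.37ms=1b +740.741ms=2b
3) 1111.111ms=3b +555.556ms=3/2b
4) 1666.667ms=9/2b +555.556ms=3/2b
Σ=6b of 6 (162bpm 3/4) — PASS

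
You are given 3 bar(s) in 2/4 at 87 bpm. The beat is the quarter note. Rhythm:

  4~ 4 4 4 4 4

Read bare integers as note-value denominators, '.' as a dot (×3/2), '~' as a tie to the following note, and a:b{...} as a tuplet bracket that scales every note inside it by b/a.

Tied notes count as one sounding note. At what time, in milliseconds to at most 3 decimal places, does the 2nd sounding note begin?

1. 0.0ms @ 0 + 1379.31ms (2)
2. 1379.31ms @ 2 + 689.655ms (1)
3. 2068.966ms @ 3 + 689.655ms (1)
4. 2758.621ms @ 4 + 689.655ms (1)
5. 3448.276ms @ 5 + 689.655ms (1)

note 2 onset = 2b = 1379.31ms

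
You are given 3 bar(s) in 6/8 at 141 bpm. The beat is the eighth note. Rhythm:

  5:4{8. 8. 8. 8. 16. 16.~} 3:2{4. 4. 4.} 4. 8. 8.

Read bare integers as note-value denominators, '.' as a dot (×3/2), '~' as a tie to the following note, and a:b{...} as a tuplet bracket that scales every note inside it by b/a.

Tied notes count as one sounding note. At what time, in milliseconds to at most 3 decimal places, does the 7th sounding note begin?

1. 0.0ms @ 0 + 510.638ms (6/5)
2. 510.638ms @ 6/5 + 510.638ms (6/5)
3. 1021.277ms @ 12/5 + 510.638ms (6/5)
4. 1531.915ms @ 18/5 + 510.638ms (6/5)
5. 2042.553ms @ 24/5 + 255.319ms (3/5)
6. 2297.872ms @ 27/5 + 1106.383ms (13/5)
7. 3404.255ms @ 8 + 851.064ms (2)
8. 4255.319ms @ 10 + 851.064ms (2)
9. 5106.383ms @ 12 + 1276.596ms (3)
10. 6382.979ms @ 15 + 638.298ms (3/2)
11. 7021.277ms @ 33/2 + 638.298ms (3/2)

note 7 onset = 8b = 3404.255ms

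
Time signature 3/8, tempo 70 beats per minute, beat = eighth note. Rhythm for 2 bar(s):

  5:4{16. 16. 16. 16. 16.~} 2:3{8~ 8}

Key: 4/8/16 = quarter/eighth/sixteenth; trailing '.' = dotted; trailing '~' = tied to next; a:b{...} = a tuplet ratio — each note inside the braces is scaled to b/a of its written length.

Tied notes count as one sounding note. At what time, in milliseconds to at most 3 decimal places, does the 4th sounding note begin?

1. 0.0ms @ 0 + 514.286ms (3/5)
2. 514.286ms @ 3/5 + 514.286ms (3/5)
3. 1028.571ms @ 6/5 + 514.286ms (3/5)
4. 1542.857ms @ 9/5 + 514.286ms (3/5)
5. 2057.143ms @ 12/5 + 3085.714ms (18/5)

note 4 onset = 9/5b = 1542.857ms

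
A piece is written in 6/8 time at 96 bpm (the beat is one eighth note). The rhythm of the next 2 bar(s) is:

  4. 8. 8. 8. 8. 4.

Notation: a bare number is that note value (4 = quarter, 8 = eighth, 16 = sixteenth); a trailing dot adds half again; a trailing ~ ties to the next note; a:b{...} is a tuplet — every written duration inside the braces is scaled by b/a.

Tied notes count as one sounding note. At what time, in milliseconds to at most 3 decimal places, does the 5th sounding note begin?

note 5 onset = 15/2b = 4687.5ms

1. 0.0ms @ 0 + 1875.0ms (3)
2. 1875.0ms @ 3 + 937.5ms (3/2)
3. 2812.5ms @ 9/2 + 937.5ms (3/2)
4. 3750.0ms @ 6 + 937.5ms (3/2)
5. 4687.5ms @ 15/2 + 937.5ms (3/2)
6. 5625.0ms @ 9 + 1875.0ms (3)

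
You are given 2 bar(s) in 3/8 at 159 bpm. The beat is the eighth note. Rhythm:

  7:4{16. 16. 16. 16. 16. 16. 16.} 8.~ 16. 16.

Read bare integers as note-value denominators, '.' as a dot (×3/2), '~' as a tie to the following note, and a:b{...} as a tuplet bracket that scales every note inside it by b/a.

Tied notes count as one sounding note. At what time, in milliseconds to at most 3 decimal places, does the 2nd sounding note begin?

1. 0.0ms @ 0 + 161.725ms (3/7)
2. 161.725ms @ 3/7 + 161.725ms (3/7)
3. 323.45ms @ 6/7 + 161.725ms (3/7)
4. 485.175ms @ 9/7 + 161.725ms (3/7)
5. 646.9ms @ 12/7 + 161.725ms (3/7)
6. 808.625ms @ 15/7 + 161.725ms (3/7)
7. 970.35ms @ 18/7 + 161.725ms (3/7)
8. 1132.075ms @ 3 + 849.057ms (9/4)
9. 1981.132ms @ 21/4 + 283.019ms (3/4)

note 2 onset = 3/7b = 161.725ms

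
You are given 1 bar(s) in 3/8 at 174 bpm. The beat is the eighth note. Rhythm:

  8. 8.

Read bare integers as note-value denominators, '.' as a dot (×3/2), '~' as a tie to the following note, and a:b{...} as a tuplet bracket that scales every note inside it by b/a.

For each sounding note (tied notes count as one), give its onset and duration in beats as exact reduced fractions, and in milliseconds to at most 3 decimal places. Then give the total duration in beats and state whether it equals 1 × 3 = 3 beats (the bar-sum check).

1) 0.0ms=0b +517.241ms=3/2b
2) 517.241ms=3/2b +517.241ms=3/2b
Σ=3b of 3 (174bpm 3/8) — PASS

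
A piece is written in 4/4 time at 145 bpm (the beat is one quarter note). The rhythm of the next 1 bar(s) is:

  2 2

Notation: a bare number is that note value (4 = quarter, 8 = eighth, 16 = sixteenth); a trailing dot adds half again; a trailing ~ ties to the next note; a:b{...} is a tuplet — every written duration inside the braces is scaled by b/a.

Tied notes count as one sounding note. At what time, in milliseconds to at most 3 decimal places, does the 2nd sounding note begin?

1. 0.0ms @ 0 + 827.586ms (2)
2. 827.586ms @ 2 + 827.586ms (2)

note 2 onset = 2b = 827.586ms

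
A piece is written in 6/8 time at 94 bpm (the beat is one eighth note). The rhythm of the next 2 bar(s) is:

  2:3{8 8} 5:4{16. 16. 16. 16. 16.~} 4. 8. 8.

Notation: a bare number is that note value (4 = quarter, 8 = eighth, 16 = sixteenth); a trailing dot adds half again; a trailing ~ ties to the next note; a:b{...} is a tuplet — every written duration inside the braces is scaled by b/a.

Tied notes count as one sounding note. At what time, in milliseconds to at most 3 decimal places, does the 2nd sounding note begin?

note 2 onset = 3/2b = 957.447ms

1. 0.0ms @ 0 + 957.447ms (3/2)
2. 957.447ms @ 3/2 + 957.447ms (3/2)
3. 1914.894ms @ 3 + 382.979ms (3/5)
4. 2297.872ms @ 18/5 + 382.979ms (3/5)
5. 2680.851ms @ 21/5 + 382.979ms (3/5)
6. 3063.83ms @ 24/5 + 382.979ms (3/5)
7. 3446.809ms @ 27/5 + 2297.872ms (18/5)
8. 5744.681ms @ 9 + 957.447ms (3/2)
9. 6702.128ms @ 21/2 + 957.447ms (3/2)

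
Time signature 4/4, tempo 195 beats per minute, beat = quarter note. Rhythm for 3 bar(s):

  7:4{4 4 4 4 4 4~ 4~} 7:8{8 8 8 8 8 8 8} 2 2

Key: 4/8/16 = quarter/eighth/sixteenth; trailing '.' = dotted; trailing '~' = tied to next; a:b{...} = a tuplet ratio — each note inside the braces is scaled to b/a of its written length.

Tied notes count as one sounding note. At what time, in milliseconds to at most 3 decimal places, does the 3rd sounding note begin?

note 3 onset = 8/7b = 351.648ms

1. 0.0ms @ 0 + 175.824ms (4/7)
2. 175.824ms @ 4/7 + 175.824ms (4/7)
3. 351.648ms @ 8/7 + 175.824ms (4/7)
4. 527.473ms @ 12/7 + 175.824ms (4/7)
5. 703.297ms @ 16/7 + 175.824ms (4/7)
6. 879.121ms @ 20/7 + 527.473ms (12/7)
7. 1406.593ms @ 32/7 + 175.824ms (4/7)
8. 1582.418ms @ 36/7 + 175.824ms (4/7)
9. 1758.242ms @ 40/7 + 175.824ms (4/7)
10. 1934.066ms @ 44/7 + 175.824ms (4/7)
11. 2109.89ms @ 48/7 + 175.824ms (4/7)
12. 2285.714ms @ 52/7 + 175.824ms (4/7)
13. 2461.538ms @ 8 + 615.385ms (2)
14. 3076.923ms @ 10 + 615.385ms (2)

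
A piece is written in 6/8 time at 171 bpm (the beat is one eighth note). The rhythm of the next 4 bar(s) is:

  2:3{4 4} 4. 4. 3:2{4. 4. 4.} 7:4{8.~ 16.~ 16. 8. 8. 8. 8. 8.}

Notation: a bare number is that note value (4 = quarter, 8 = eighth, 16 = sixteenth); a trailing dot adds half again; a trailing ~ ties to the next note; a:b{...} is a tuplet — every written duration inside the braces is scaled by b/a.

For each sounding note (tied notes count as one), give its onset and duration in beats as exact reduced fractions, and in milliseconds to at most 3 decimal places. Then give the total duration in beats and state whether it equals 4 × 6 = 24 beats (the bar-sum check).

1) 0.0ms=0b +1052.632ms=3b
2) 1052.632ms=3b +1052.632ms=3b
3) 2105.263ms=6b +1052.632ms=3b
4) 3157.895ms=9b +1052.632ms=3b
5) 4210.526ms=12b +701.754ms=2b
6) 4912.281ms=14b +701.754ms=2b
7) 5614.035ms=16b +701.754ms=2b
8) 6315.789ms=18b +601.504ms=12/7b
9) 6917.293ms=138/7b +300.752ms=6/7b
10) 7218.045ms=144/7b +300.752ms=6/7b
11) 7518.797ms=150/7b +300.752ms=6/7b
12) 7819.549ms=156/7b +300.752ms=6/7b
13) 8120.301ms=162/7b +300.752ms=6/7b
Σ=24b of 24 (171bpm 6/8) — PASS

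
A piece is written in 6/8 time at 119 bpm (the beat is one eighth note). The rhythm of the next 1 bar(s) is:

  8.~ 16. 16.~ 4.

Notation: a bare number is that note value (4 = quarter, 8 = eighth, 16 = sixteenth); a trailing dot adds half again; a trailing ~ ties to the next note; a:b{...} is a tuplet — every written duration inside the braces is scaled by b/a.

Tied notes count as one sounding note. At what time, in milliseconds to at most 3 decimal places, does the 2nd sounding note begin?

1. 0.0ms @ 0 + 1134.454ms (9/4)
2. 1134.454ms @ 9/4 + 1890.756ms (15/4)

note 2 onset = 9/4b = 1134.454ms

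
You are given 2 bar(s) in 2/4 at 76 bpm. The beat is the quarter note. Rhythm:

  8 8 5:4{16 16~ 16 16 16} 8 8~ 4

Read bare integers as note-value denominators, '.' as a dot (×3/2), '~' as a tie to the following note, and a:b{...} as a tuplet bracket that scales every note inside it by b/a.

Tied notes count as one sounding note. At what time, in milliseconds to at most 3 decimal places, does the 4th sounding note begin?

1. 0.0ms @ 0 + 394.737ms (1/2)
2. 394.737ms @ 1/2 + 394.737ms (1/2)
3. 789.474ms @ 1 + 157.895ms (1/5)
4. 947.368ms @ 6/5 + 315.789ms (2/5)
5. 1263.158ms @ 8/5 + 157.895ms (1/5)
6. 1421.053ms @ 9/5 + 157.895ms (1/5)
7. 1578.947ms @ 2 + 394.737ms (1/2)
8. 1973.684ms @ 5/2 + 1184.211ms (3/2)

note 4 onset = 6/5b = 947.368ms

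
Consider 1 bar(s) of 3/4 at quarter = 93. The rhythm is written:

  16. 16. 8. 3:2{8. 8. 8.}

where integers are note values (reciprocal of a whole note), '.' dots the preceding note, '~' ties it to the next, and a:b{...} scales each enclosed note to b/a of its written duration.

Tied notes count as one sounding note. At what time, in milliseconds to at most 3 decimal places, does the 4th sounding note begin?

1. 0.0ms @ 0 + 241.935ms (3/8)
2. 241.935ms @ 3/8 + 241.935ms (3/8)
3. 483.871ms @ 3/4 + 483.871ms (3/4)
4. 967.742ms @ 3/2 + 322.581ms (1/2)
5. 1290.323ms @ 2 + 322.581ms (1/2)
6. 1612.903ms @ 5/2 + 322.581ms (1/2)

note 4 onset = 3/2b = 967.742ms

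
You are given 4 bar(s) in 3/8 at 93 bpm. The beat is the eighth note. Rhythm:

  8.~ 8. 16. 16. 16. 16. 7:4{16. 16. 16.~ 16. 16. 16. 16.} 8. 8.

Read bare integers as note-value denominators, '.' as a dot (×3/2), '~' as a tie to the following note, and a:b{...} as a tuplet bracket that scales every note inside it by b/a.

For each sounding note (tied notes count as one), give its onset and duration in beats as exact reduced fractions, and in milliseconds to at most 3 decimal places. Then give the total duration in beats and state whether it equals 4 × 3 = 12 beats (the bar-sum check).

1) 0.0ms=0b +1935.484ms=3b
2) 1935.484ms=3b +483.871ms=3/4b
3) 2419.355ms=15/4b +483.871ms=3/4b
4) 2903.226ms=9/2b +483.871ms=3/4b
5) 3387.097ms=21/4b +483.871ms=3/4b
6) 3870.968ms=6b +276.498ms=3/7b
7) 4147.465ms=45/7b +276.498ms=3/7b
8) 4423.963ms=48/7b +552.995ms=6/7b
9) 4976.959ms=54/7b +276.498ms=3/7b
10) 5253.456ms=57/7b +276.498ms=3/7b
11) 5529.954ms=60/7b +276.498ms=3/7b
12) 5806.452ms=9b +967.742ms=3/2b
13) 6774.194ms=21/2b +967.742ms=3/2b
Σ=12b of 12 (93bpm 3/8) — PASS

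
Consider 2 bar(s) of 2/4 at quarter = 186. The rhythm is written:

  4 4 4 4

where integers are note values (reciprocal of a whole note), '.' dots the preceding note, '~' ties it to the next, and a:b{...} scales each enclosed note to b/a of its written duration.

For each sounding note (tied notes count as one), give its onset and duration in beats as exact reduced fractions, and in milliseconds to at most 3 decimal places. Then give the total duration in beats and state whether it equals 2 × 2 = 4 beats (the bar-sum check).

1) 0.0ms=0b +322.581ms=1b
2) 322.581ms=1b +322.581ms=1b
3) 645.161ms=2b +322.581ms=1b
4) 967.742ms=3b +322.581ms=1b
Σ=4b of 4 (186bpm 2/4) — PASS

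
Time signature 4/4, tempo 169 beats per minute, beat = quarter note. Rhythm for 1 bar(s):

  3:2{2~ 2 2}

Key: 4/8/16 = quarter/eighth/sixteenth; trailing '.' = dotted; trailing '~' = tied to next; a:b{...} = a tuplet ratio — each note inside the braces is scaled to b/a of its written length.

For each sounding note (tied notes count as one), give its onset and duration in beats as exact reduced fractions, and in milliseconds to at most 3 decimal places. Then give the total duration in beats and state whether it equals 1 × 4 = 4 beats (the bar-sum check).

1) 0.0ms=0b +946.746ms=8/3b
2) 946.746ms=8/3b +473.373ms=4/3b
Σ=4b of 4 (169bpm 4/4) — PASS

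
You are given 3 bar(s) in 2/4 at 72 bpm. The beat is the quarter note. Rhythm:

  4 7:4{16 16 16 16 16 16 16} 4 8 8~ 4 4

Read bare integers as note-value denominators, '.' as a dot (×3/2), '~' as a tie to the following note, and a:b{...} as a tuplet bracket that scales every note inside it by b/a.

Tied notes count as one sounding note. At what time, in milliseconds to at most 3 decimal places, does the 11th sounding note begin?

note 11 onset = 7/2b = 2916.667ms

1. 0.0ms @ 0 + 833.333ms (1)
2. 833.333ms @ 1 + 119.048ms (1/7)
3. 952.381ms @ 8/7 + 119.048ms (1/7)
4. 1071.429ms @ 9/7 + 119.048ms (1/7)
5. 1190.476ms @ 10/7 + 119.048ms (1/7)
6. 1309.524ms @ 11/7 + 119.048ms (1/7)
7. 1428.571ms @ 12/7 + 119.048ms (1/7)
8. 1547.619ms @ 13/7 + 119.048ms (1/7)
9. 1666.667ms @ 2 + 833.333ms (1)
10. 2500.0ms @ 3 + 416.667ms (1/2)
11. 2916.667ms @ 7/2 + 1250.0ms (3/2)
12. 4166.667ms @ 5 + 833.333ms (1)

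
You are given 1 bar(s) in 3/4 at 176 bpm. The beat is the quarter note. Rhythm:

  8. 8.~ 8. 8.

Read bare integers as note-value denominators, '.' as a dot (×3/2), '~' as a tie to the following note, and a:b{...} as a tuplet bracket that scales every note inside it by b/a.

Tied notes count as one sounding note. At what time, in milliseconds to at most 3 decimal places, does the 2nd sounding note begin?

note 2 onset = 3/4b = 255.682ms

1. 0.0ms @ 0 + 255.682ms (3/4)
2. 255.682ms @ 3/4 + 511.364ms (3/2)
3. 767.045ms @ 9/4 + 255.682ms (3/4)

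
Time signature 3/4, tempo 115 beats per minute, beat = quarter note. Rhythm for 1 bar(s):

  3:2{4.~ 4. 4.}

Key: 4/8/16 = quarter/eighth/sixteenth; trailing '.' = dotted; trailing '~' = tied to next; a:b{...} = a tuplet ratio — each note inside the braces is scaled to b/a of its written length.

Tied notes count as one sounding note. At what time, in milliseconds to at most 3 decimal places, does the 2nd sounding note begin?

note 2 onset = 2b = 1043.478ms

1. 0.0ms @ 0 + 1043.478ms (2)
2. 1043.478ms @ 2 + 521.739ms (1)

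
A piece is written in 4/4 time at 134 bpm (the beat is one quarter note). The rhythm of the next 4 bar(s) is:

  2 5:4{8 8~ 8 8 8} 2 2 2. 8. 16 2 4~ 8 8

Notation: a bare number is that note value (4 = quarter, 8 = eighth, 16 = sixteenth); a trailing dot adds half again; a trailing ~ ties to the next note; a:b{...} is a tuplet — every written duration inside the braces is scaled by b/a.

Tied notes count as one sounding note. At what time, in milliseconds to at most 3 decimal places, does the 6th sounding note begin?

1. 0.0ms @ 0 + 895.522ms (2)
2. 895.522ms @ 2 + 179.104ms (2/5)
3. 1074.627ms @ 12/5 + 358.209ms (4/5)
4. 1432.836ms @ 16/5 + 179.104ms (2/5)
5. 1611.94ms @ 18/5 + 179.104ms (2/5)
6. 1791.045ms @ 4 + 895.522ms (2)
7. 2686.567ms @ 6 + 895.522ms (2)
8. 3582.09ms @ 8 + 1343.284ms (3)
9. 4925.373ms @ 11 + 335.821ms (3/4)
10. 5261.194ms @ 47/4 + 111.94ms (1/4)
11. 5373.134ms @ 12 + 895.522ms (2)
12. 6268.657ms @ 14 + 671.642ms (3/2)
13. 6940.299ms @ 31/2 + 223.881ms (1/2)

note 6 onset = 4b = 1791.045ms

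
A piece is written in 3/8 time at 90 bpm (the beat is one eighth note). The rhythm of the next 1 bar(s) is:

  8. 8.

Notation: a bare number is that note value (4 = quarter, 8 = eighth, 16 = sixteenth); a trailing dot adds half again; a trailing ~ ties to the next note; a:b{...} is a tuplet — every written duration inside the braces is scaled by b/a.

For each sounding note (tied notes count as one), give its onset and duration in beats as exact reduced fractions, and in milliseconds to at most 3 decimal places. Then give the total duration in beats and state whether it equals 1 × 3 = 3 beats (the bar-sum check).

1) 0.0ms=0b +1000.0ms=3/2b
2) 1000.0ms=3/2b +1000.0ms=3/2b
Σ=3b of 3 (90bpm 3/8) — PASS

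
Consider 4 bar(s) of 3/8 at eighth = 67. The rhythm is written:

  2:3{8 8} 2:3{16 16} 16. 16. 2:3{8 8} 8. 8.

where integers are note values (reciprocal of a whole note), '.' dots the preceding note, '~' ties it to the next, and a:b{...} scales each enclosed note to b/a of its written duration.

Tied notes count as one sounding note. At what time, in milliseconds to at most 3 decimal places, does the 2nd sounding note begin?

1. 0.0ms @ 0 + 1343.284ms (3/2)
2. 1343.284ms @ 3/2 + 1343.284ms (3/2)
3. 2686.567ms @ 3 + 671.642ms (3/4)
4. 3358.209ms @ 15/4 + 671.642ms (3/4)
5. 4029.851ms @ 9/2 + 671.642ms (3/4)
6. 4701.493ms @ 21/4 + 671.642ms (3/4)
7. 5373.134ms @ 6 + 1343.284ms (3/2)
8. 6716.418ms @ 15/2 + 1343.284ms (3/2)
9. 8059.701ms @ 9 + 1343.284ms (3/2)
10. 9402.985ms @ 21/2 + 1343.284ms (3/2)

note 2 onset = 3/2b = 1343.284ms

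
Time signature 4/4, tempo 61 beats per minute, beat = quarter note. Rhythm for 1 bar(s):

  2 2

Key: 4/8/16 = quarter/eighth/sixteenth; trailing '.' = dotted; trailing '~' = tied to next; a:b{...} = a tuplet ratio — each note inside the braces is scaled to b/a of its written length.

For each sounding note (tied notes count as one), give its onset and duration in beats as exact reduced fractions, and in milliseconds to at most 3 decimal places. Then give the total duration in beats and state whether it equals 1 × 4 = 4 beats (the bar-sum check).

1) 0.0ms=0b +1967.213ms=2b
2) 1967.213ms=2b +1967.213ms=2b
Σ=4b of 4 (61bpm 4/4) — PASS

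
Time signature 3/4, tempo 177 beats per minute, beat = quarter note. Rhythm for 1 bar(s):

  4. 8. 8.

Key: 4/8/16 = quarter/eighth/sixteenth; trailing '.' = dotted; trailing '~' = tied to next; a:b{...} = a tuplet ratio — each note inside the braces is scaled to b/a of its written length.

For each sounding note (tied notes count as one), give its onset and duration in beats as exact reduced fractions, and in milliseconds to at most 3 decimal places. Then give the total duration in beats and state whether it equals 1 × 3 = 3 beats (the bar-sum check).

1) 0.0ms=0b +508.475ms=3/2b
2) 508.475ms=3/2b +254.237ms=3/4b
3) 762.712ms=9/4b +254.237ms=3/4b
Σ=3b of 3 (177bpm 3/4) — PASS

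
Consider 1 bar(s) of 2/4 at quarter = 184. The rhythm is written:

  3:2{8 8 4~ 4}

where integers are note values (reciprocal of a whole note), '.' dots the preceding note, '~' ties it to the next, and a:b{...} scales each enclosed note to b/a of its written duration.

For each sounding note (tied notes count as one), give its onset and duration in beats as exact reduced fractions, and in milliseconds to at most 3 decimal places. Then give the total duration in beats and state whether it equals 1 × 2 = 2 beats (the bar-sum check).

1) 0.0ms=0b +108.696ms=1/3b
2) 108.696ms=1/3b +108.696ms=1/3b
3) 217.391ms=2/3b +434.783ms=4/3b
Σ=2b of 2 (184bpm 2/4) — PASS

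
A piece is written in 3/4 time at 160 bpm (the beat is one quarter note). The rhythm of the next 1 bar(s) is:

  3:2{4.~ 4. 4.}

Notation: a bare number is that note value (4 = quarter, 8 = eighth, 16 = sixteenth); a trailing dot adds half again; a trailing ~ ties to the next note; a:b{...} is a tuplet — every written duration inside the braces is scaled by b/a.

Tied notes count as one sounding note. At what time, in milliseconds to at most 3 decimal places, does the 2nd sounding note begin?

note 2 onset = 2b = 750.0ms

1. 0.0ms @ 0 + 750.0ms (2)
2. 750.0ms @ 2 + 375.0ms (1)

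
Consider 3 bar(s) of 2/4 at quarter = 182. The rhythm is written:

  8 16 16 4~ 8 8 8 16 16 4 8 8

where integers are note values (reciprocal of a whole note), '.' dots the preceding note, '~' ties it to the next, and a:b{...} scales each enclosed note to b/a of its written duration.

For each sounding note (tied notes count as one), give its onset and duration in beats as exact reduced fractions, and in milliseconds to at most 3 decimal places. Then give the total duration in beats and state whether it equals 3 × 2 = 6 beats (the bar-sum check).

1) 0.0ms=0b +164.835ms=1/2b
2) 164.835ms=1/2b +82.418ms=1/4b
3) 247.253ms=3/4b +82.418ms=1/4b
4) 329.67ms=1b +494.505ms=3/2b
5) 824.176ms=5/2b +164.835ms=1/2b
6) 989.011ms=3b +164.835ms=1/2b
7) 1153.846ms=7/2b +82.418ms=1/4b
8) 1236.264ms=15/4b +82.418ms=1/4b
9) 1318.681ms=4b +329.67ms=1b
10) 1648.352ms=5b +164.835ms=1/2b
11) 1813.187ms=11/2b +164.835ms=1/2b
Σ=6b of 6 (182bpm 2/4) — PASS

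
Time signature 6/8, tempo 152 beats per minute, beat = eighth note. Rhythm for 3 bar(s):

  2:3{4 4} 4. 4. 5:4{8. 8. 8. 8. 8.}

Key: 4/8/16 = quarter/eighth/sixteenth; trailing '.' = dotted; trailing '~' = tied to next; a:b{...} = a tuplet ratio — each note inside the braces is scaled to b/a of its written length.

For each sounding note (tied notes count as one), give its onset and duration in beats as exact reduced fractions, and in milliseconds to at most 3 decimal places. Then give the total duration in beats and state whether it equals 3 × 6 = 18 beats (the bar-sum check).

1) 0.0ms=0b +1184.211ms=3b
2) 1184.211ms=3b +1184.211ms=3b
3) 2368.421ms=6b +1184.211ms=3b
4) 3552.632ms=9b +1184.211ms=3b
5) 4736.842ms=12b +473.684ms=6/5b
6) 5210.526ms=66/5b +473.684ms=6/5b
7) 5684.211ms=72/5b +473.684ms=6/5b
8) 6157.895ms=78/5b +473.684ms=6/5b
9) 6631.579ms=84/5b +473.684ms=6/5b
Σ=18b of 18 (152bpm 6/8) — PASS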